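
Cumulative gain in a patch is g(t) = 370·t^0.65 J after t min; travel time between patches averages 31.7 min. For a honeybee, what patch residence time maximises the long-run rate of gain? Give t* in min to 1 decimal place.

58.9 min

Optimal t* satisfies g'(t*) = g(t*)/(T + t*).
g'(t) = 0.65·370·t^-0.35. Setting 0.65·370·t^-0.35 = 370·t^0.65/(31.7+t) gives 0.65(31.7+t) = t, so 0.35·t = 0.65×31.7.
t* = 0.65×31.7/0.35 = 58.87 min.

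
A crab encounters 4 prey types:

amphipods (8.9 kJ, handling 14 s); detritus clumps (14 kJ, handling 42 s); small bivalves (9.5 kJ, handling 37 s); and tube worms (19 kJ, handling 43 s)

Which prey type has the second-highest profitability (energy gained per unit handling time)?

tube worms

Profitability E/h (kJ/s): amphipods = 8.9/14 = 0.636, detritus clumps = 14/42 = 0.333, small bivalves = 9.5/37 = 0.257, tube worms = 19/43 = 0.442.
Ranked: amphipods > tube worms > detritus clumps > small bivalves.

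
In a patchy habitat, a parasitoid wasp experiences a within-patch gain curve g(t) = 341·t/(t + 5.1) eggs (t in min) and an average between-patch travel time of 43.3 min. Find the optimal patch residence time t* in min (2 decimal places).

By the marginal value theorem, leave when the instantaneous gain rate g'(t) equals the habitat-wide average g(t)/(T + t).
g'(t) = 341·5.1/(t + 5.1)². Setting 341·5.1/(t+5.1)² = 341t/[(t+5.1)(43.3+t)] gives 5.1(43.3+t) = t(t+5.1), so t² = 5.1×43.3 = 220.8.
t* = √220.8 = 14.86 min.

14.86 min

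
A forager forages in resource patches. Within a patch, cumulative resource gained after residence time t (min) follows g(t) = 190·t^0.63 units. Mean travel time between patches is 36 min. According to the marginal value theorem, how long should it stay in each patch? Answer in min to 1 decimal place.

61.3 min

Optimal t* satisfies g'(t*) = g(t*)/(T + t*).
g'(t) = 0.63·190·t^-0.37. Setting 0.63·190·t^-0.37 = 190·t^0.63/(36+t) gives 0.63(36+t) = t, so 0.37·t = 0.63×36.
t* = 0.63×36/0.37 = 61.3 min.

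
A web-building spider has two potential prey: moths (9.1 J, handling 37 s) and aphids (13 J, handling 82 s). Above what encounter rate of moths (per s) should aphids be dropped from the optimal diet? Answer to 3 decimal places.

0.049 per s

Drop aphids once their profitability E₂/h₂ falls below the rate achievable on moths alone: E₂/h₂ = λE₁/(1 + λh₁).
Solve for λ: λE₁h₂ = E₂(1 + λh₁) → λ(E₁h₂ − E₂h₁) = E₂ → λ = E₂/(E₁h₂ − E₂h₁).
λ = 13/(9.1×82 − 13×37) = 13/265.2 = 0.04902 per s.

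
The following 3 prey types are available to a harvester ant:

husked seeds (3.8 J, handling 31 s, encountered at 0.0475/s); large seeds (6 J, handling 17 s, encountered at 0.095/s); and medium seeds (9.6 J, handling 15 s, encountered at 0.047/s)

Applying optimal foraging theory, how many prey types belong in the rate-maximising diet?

2

E/h in descending order: medium seeds 0.64, large seeds 0.353, husked seeds 0.123 J/s. The optimal diet is the largest prefix of this list for which every included type satisfies E_i/h_i > R on the types above it.
Rate on top 1: 0.2646. large seeds: 0.353 > 0.2646 → include.
Rate on top 2: 0.3076. husked seeds: 0.123 < 0.3076 → exclude; stop.
Optimal diet: medium seeds, large seeds — 2 of 3 types.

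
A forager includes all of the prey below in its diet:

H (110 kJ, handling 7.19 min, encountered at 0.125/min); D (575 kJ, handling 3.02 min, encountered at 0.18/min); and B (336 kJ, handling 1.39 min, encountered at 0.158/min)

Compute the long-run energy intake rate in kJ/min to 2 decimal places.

63.99 kJ/min

R = (0.125×110 + 0.18×575 + 0.158×336) / (1 + 0.125×7.19 + 0.18×3.02 + 0.158×1.39) = 170.3/2.662 = 63.99 kJ/min.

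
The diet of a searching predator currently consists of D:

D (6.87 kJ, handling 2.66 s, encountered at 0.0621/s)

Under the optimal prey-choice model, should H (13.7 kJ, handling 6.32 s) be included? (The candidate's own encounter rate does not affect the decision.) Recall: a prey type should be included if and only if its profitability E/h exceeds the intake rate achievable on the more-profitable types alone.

Intake rate on the current diet: R = (0.0621×6.87) / (1 + 0.0621×2.66) = 0.4266/1.165 = 0.3661 kJ/s.
Profitability of H: 13.7/6.32 = 2.168 kJ/s.
Since 2.168 > R, including H increases the long-run rate.

Yes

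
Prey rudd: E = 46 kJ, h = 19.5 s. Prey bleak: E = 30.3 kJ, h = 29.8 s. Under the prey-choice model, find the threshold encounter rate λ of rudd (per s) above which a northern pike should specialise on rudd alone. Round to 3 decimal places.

Drop bleak once their profitability E₂/h₂ falls below the rate achievable on rudd alone: E₂/h₂ = λE₁/(1 + λh₁).
Solve for λ: λE₁h₂ = E₂(1 + λh₁) → λ(E₁h₂ − E₂h₁) = E₂ → λ = E₂/(E₁h₂ − E₂h₁).
λ = 30.3/(46×29.8 − 30.3×19.5) = 30.3/779.9 = 0.03885 per s.

0.039 per s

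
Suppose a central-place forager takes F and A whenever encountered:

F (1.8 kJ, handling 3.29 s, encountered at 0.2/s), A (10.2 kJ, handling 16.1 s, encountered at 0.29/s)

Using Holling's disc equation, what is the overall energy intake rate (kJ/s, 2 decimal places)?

R = Σλ_iE_i / (1 + Σλ_ih_i)
Numerator: 0.2×1.8 + 0.29×10.2 = 3.318
Denominator: 1 + 0.2×3.29 + 0.29×16.1 = 6.327
R = 3.318/6.327 = 0.5244 kJ/s

0.52 kJ/s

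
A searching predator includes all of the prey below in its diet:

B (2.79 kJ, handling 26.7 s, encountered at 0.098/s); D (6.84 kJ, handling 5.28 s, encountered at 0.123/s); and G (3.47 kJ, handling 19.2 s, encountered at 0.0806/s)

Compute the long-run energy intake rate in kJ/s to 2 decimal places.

0.24 kJ/s

R = (0.098×2.79 + 0.123×6.84 + 0.0806×3.47) / (1 + 0.098×26.7 + 0.123×5.28 + 0.0806×19.2) = 1.394/5.814 = 0.2399 kJ/s.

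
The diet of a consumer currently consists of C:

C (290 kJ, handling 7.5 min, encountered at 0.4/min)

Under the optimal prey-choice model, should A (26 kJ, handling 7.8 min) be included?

On C alone, R = ΣλE/(1+Σλh) = 116/4 = 29 kJ/min.
A: E/h = 26/7.8 = 3.333 kJ/min.
3.333 < 29, so adding A would lower the average — exclude it.

No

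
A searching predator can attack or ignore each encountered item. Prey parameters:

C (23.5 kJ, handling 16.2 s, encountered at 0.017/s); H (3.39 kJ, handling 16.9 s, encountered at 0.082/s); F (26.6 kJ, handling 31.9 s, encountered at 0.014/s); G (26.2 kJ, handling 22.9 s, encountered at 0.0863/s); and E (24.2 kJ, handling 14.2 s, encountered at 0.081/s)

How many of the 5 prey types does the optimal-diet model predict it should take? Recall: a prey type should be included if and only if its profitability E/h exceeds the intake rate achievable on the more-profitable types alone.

Rank by E/h (kJ/s): E 1.7, C 1.45, G 1.14, F 0.834, H 0.201. Include each in turn until the next type's E/h falls below the running intake rate.
Rate on top 1: 0.9116. C: 1.45 > 0.9116 → include.
Rate on top 2: 0.9728. G: 1.14 > 0.9728 → include.
Rate on top 3: 1.05. F: 0.834 < 1.05 → exclude; stop.
Optimal diet: E, C, G — 3 of 5 types.

3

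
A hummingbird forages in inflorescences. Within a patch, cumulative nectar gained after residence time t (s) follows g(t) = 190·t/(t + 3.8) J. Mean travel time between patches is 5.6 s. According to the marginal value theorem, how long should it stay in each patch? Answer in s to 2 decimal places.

Maximise g(t)/(T+t): set derivative to zero → g'(t)(T+t) = g(t).
g'(t) = 190·3.8/(t + 3.8)². Setting 190·3.8/(t+3.8)² = 190t/[(t+3.8)(5.6+t)] gives 3.8(5.6+t) = t(t+3.8), so t² = 3.8×5.6 = 21.28.
t* = √21.28 = 4.613 s.

4.61 s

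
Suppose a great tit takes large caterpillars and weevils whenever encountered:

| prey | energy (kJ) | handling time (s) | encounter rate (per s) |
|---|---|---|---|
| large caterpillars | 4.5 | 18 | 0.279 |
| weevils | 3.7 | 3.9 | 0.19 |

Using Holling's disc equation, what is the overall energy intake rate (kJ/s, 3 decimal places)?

0.290 kJ/s

R = (0.279×4.5 + 0.19×3.7) / (1 + 0.279×18 + 0.19×3.9) = 1.959/6.763 = 0.2896 kJ/s.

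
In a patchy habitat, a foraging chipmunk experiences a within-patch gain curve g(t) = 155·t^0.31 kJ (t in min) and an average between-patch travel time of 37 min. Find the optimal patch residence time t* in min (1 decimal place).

16.6 min

By the marginal value theorem, leave when the instantaneous gain rate g'(t) equals the habitat-wide average g(t)/(T + t).
g'(t) = 0.31·155·t^-0.69. Setting 0.31·155·t^-0.69 = 155·t^0.31/(37+t) gives 0.31(37+t) = t, so 0.69·t = 0.31×37.
t* = 0.31×37/0.69 = 16.62 min.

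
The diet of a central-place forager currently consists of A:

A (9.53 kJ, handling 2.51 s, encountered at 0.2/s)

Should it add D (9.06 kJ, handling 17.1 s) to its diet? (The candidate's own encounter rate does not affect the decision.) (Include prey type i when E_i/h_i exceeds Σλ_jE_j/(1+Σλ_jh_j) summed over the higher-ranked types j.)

Current rate: (0.2×9.53)/(1 + 0.2×2.51) = 1.269 kJ/s.
Profitability of D: 9.06/17.1 = 0.5298 kJ/s.
0.5298 < 1.269, so adding D would lower the average — exclude it.

No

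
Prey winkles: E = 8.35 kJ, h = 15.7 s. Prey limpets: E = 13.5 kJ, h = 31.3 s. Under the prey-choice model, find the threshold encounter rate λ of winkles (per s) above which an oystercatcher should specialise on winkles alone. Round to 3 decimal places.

At the threshold, the rate on winkles alone equals the profitability of limpets: λ·8.35/(1 + λ·15.7) = 13.5/31.3 = 0.4313.
Rearranging, λ(8.35 − 0.4313×15.7) = 0.4313, so λ = 0.4313/1.578 = 0.2733 per s.

0.273 per s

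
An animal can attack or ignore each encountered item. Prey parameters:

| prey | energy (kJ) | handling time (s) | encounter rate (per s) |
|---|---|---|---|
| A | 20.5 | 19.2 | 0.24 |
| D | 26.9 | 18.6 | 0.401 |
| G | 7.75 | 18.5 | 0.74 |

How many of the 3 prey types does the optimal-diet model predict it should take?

Rank by E/h (kJ/s): D 1.45, A 1.07, G 0.419. Include each in turn until the next type's E/h falls below the running intake rate.
Rate on top 1: 1.275. A: 1.07 < 1.275 → exclude; stop.
Optimal diet: D — 1 of 3 types.

1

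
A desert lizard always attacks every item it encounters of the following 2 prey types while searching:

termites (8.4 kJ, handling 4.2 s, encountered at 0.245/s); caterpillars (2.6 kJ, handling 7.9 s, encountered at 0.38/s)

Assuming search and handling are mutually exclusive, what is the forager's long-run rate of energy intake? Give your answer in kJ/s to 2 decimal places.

0.61 kJ/s

R = Σλ_iE_i / (1 + Σλ_ih_i)
Numerator: 0.245×8.4 + 0.38×2.6 = 3.046
Denominator: 1 + 0.245×4.2 + 0.38×7.9 = 5.031
R = 3.046/5.031 = 0.6054 kJ/s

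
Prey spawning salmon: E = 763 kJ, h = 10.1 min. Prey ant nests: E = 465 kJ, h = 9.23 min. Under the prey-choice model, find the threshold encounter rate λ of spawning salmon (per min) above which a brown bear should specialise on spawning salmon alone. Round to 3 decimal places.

0.198 per min

At the threshold, the rate on spawning salmon alone equals the profitability of ant nests: λ·763/(1 + λ·10.1) = 465/9.23 = 50.38.
Rearranging, λ(763 − 50.38×10.1) = 50.38, so λ = 50.38/254.2 = 0.1982 per min.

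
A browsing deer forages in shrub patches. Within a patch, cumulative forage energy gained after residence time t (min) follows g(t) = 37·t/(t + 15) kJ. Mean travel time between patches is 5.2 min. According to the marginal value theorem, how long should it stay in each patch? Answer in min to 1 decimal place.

Optimal t* satisfies g'(t*) = g(t*)/(T + t*).
g'(t) = 37·15/(t + 15)². Setting 37·15/(t+15)² = 37t/[(t+15)(5.2+t)] gives 15(5.2+t) = t(t+15), so t² = 15×5.2 = 78.
t* = √78 = 8.832 min.

8.8 min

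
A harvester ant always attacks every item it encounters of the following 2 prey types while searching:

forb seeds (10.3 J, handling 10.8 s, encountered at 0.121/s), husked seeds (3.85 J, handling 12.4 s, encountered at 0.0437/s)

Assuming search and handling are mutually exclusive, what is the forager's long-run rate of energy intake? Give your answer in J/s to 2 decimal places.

0.50 J/s

R = (0.121×10.3 + 0.0437×3.85) / (1 + 0.121×10.8 + 0.0437×12.4) = 1.415/2.849 = 0.4966 J/s.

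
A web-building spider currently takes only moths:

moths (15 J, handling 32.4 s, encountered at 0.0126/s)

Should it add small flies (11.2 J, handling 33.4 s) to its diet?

Intake rate on the current diet: R = (0.0126×15) / (1 + 0.0126×32.4) = 0.189/1.408 = 0.1342 J/s.
small flies: E/h = 11.2/33.4 = 0.3353 J/s.
Since 0.3353 > R, including small flies increases the long-run rate.

Yes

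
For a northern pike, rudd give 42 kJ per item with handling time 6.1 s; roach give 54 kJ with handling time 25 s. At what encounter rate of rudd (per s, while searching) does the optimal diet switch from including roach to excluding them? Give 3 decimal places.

0.075 per s

Drop roach once their profitability E₂/h₂ falls below the rate achievable on rudd alone: E₂/h₂ = λE₁/(1 + λh₁).
Solve for λ: λE₁h₂ = E₂(1 + λh₁) → λ(E₁h₂ − E₂h₁) = E₂ → λ = E₂/(E₁h₂ − E₂h₁).
λ = 54/(42×25 − 54×6.1) = 54/720.6 = 0.07494 per s.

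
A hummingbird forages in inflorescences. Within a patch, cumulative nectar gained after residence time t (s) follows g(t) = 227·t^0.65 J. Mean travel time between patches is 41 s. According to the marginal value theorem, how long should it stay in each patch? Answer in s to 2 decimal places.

Maximise g(t)/(T+t): set derivative to zero → g'(t)(T+t) = g(t).
g'(t) = 0.65·227·t^-0.35. Setting 0.65·227·t^-0.35 = 227·t^0.65/(41+t) gives 0.65(41+t) = t, so 0.35·t = 0.65×41.
t* = 0.65×41/0.35 = 76.14 s.

76.14 s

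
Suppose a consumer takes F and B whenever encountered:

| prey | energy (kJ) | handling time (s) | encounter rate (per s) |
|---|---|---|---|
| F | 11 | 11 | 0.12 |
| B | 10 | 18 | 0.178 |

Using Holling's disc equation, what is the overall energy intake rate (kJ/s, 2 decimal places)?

0.56 kJ/s

R = (0.12×11 + 0.178×10) / (1 + 0.12×11 + 0.178×18) = 3.1/5.524 = 0.5612 kJ/s.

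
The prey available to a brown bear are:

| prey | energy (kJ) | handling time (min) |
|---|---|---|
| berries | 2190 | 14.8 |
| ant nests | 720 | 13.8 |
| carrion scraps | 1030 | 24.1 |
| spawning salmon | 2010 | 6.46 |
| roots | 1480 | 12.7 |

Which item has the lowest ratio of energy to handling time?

In descending order of E/h:
spawning salmon: 2010/6.46 = 311 kJ/min
berries: 2190/14.8 = 148 kJ/min
roots: 1480/12.7 = 117 kJ/min
ant nests: 720/13.8 = 52.2 kJ/min
carrion scraps: 1030/24.1 = 42.7 kJ/min

carrion scraps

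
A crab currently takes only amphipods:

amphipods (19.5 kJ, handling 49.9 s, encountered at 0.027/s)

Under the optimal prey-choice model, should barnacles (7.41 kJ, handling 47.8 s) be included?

No

Current rate: (0.027×19.5)/(1 + 0.027×49.9) = 0.2243 kJ/s.
Profitability of barnacles: 7.41/47.8 = 0.155 kJ/s.
0.155 < 0.2243, so adding barnacles would lower the average — exclude it.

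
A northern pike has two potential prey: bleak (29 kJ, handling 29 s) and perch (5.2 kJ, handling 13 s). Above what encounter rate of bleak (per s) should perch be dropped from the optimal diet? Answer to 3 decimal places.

0.023 per s

At the threshold, the rate on bleak alone equals the profitability of perch: λ·29/(1 + λ·29) = 5.2/13 = 0.4.
Rearranging, λ(29 − 0.4×29) = 0.4, so λ = 0.4/17.4 = 0.02299 per s.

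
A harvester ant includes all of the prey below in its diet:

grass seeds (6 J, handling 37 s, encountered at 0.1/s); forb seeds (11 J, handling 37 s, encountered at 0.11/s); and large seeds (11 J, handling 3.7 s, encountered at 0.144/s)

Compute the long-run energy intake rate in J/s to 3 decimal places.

0.365 J/s

R = Σλ_iE_i / (1 + Σλ_ih_i)
Numerator: 0.1×6 + 0.11×11 + 0.144×11 = 3.394
Denominator: 1 + 0.1×37 + 0.11×37 + 0.144×3.7 = 9.303
R = 3.394/9.303 = 0.3648 J/s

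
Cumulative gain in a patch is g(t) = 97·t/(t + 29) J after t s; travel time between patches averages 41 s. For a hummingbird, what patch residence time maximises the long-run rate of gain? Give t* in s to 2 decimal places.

Optimal t* satisfies g'(t*) = g(t*)/(T + t*).
g'(t) = 97·29/(t + 29)². Setting 97·29/(t+29)² = 97t/[(t+29)(41+t)] gives 29(41+t) = t(t+29), so t² = 29×41 = 1189.
t* = √1189 = 34.48 s.

34.48 s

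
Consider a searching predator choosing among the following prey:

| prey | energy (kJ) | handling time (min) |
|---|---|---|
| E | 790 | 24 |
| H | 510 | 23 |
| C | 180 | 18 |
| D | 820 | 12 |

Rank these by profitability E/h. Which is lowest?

In descending order of E/h:
D: 820/12 = 68.3 kJ/min
E: 790/24 = 32.9 kJ/min
H: 510/23 = 22.2 kJ/min
C: 180/18 = 10 kJ/min

C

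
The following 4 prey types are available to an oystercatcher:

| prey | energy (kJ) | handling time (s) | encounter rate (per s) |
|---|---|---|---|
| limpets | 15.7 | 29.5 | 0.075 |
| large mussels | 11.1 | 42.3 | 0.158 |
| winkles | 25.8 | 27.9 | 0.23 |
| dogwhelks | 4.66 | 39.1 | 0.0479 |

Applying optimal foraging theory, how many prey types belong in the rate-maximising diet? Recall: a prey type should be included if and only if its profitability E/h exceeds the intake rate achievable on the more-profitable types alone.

1

E/h in descending order: winkles 0.925, limpets 0.532, large mussels 0.262, dogwhelks 0.119 kJ/s. The optimal diet is the largest prefix of this list for which every included type satisfies E_i/h_i > R on the types above it.
Rate on top 1: 0.8001. limpets: 0.532 < 0.8001 → exclude; stop.
Optimal diet: winkles — 1 of 4 types.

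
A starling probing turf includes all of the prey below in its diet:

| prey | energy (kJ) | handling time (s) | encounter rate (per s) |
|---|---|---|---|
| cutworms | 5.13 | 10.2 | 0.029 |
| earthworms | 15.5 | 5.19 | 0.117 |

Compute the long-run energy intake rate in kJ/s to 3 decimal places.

1.031 kJ/s

R = (0.029×5.13 + 0.117×15.5) / (1 + 0.029×10.2 + 0.117×5.19) = 1.962/1.903 = 1.031 kJ/s.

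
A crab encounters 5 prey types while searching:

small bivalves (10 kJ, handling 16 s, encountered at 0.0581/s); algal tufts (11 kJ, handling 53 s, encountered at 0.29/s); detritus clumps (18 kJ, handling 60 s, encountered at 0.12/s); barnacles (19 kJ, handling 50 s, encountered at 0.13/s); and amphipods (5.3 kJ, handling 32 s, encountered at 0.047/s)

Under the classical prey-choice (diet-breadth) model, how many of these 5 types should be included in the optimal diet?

2

Rank by E/h (kJ/s): small bivalves 0.625, barnacles 0.38, detritus clumps 0.3, algal tufts 0.208, amphipods 0.166. Include each in turn until the next type's E/h falls below the running intake rate.
Rate on top 1: 0.3011. barnacles: 0.38 > 0.3011 → include.
Rate on top 2: 0.3619. detritus clumps: 0.3 < 0.3619 → exclude; stop.
Optimal diet: small bivalves, barnacles — 2 of 5 types.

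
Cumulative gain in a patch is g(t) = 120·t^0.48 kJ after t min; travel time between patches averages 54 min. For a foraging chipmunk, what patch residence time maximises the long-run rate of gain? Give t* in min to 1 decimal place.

49.8 min

Maximise g(t)/(T+t): set derivative to zero → g'(t)(T+t) = g(t).
g'(t) = 0.48·120·t^-0.52. Setting 0.48·120·t^-0.52 = 120·t^0.48/(54+t) gives 0.48(54+t) = t, so 0.52·t = 0.48×54.
t* = 0.48×54/0.52 = 49.85 min.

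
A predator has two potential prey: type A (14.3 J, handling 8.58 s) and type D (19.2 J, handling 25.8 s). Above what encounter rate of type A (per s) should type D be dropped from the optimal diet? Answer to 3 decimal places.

Drop type D once their profitability E₂/h₂ falls below the rate achievable on type A alone: E₂/h₂ = λE₁/(1 + λh₁).
Solve for λ: λE₁h₂ = E₂(1 + λh₁) → λ(E₁h₂ − E₂h₁) = E₂ → λ = E₂/(E₁h₂ − E₂h₁).
λ = 19.2/(14.3×25.8 − 19.2×8.58) = 19.2/204.2 = 0.09402 per s.

0.094 per s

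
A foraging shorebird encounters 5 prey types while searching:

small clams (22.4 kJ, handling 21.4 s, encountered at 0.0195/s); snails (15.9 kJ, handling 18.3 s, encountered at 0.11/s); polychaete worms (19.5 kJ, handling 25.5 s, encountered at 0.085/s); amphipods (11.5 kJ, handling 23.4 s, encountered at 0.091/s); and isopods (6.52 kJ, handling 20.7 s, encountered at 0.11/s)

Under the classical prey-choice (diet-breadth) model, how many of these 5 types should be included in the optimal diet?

E/h in descending order: small clams 1.05, snails 0.869, polychaete worms 0.765, amphipods 0.491, isopods 0.315 kJ/s. The optimal diet is the largest prefix of this list for which every included type satisfies E_i/h_i > R on the types above it.
Rate on top 1: 0.3082. snails: 0.869 > 0.3082 → include.
Rate on top 2: 0.6372. polychaete worms: 0.765 > 0.6372 → include.
Rate on top 3: 0.6866. amphipods: 0.491 < 0.6866 → exclude; stop.
Optimal diet: small clams, snails, polychaete worms — 3 of 5 types.

3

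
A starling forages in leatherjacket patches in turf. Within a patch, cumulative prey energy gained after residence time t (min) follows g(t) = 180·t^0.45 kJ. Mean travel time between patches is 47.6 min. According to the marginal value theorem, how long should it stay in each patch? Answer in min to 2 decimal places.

38.95 min

Maximise g(t)/(T+t): set derivative to zero → g'(t)(T+t) = g(t).
g'(t) = 0.45·180·t^-0.55. Setting 0.45·180·t^-0.55 = 180·t^0.45/(47.6+t) gives 0.45(47.6+t) = t, so 0.55·t = 0.45×47.6.
t* = 0.45×47.6/0.55 = 38.95 min.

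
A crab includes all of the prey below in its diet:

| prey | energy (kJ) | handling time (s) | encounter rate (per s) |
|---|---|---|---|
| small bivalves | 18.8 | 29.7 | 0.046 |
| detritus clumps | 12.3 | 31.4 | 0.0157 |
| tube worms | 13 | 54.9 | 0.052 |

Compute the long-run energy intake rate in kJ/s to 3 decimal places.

R = Σλ_iE_i / (1 + Σλ_ih_i)
Numerator: 0.046×18.8 + 0.0157×12.3 + 0.052×13 = 1.734
Denominator: 1 + 0.046×29.7 + 0.0157×31.4 + 0.052×54.9 = 5.714
R = 1.734/5.714 = 0.3035 kJ/s

0.303 kJ/s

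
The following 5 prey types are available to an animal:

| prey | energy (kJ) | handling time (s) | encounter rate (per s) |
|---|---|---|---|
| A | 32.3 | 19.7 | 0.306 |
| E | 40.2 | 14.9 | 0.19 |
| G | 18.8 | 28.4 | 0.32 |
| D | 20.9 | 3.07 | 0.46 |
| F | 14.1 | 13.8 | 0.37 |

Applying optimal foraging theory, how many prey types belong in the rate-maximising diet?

1

Profitabilities (E/h, kJ/s): D 6.81, E 2.7, A 1.64, F 1.02, G 0.662. Add prey in this order while the next type's profitability exceeds the intake rate on those already taken.
Rate on top 1: 3.986. E: 2.7 < 3.986 → exclude; stop.
Optimal diet: D — 1 of 5 types.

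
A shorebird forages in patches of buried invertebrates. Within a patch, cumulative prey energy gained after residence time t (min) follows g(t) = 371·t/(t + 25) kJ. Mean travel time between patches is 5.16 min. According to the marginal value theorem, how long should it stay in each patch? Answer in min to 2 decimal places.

Optimal t* satisfies g'(t*) = g(t*)/(T + t*).
g'(t) = 371·25/(t + 25)². Setting 371·25/(t+25)² = 371t/[(t+25)(5.16+t)] gives 25(5.16+t) = t(t+25), so t² = 25×5.16 = 129.
t* = √129 = 11.36 min.

11.36 min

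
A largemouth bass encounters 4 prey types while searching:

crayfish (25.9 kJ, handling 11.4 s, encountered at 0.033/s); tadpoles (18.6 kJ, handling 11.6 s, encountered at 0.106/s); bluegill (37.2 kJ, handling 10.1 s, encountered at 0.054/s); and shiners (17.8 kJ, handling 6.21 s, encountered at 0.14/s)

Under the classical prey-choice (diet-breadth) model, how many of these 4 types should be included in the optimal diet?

3

Profitabilities (E/h, kJ/s): bluegill 3.68, shiners 2.87, crayfish 2.27, tadpoles 1.6. Add prey in this order while the next type's profitability exceeds the intake rate on those already taken.
Rate on top 1: 1.3. shiners: 2.87 > 1.3 → include.
Rate on top 2: 1.864. crayfish: 2.27 > 1.864 → include.
Rate on top 3: 1.919. tadpoles: 1.6 < 1.919 → exclude; stop.
Optimal diet: bluegill, shiners, crayfish — 3 of 4 types.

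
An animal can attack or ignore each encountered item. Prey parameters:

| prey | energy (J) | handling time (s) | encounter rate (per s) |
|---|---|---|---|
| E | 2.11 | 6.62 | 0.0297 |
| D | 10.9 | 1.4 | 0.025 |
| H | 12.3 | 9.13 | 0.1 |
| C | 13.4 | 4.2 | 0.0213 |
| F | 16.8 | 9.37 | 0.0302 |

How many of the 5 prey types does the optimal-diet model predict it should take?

Rank by E/h (J/s): D 7.79, C 3.19, F 1.79, H 1.35, E 0.319. Include each in turn until the next type's E/h falls below the running intake rate.
Rate on top 1: 0.2633. C: 3.19 > 0.2633 → include.
Rate on top 2: 0.4962. F: 1.79 > 0.4962 → include.
Rate on top 3: 0.7569. H: 1.35 > 0.7569 → include.
Rate on top 4: 0.9892. E: 0.319 < 0.9892 → exclude; stop.
Optimal diet: D, C, F, H — 4 of 5 types.

4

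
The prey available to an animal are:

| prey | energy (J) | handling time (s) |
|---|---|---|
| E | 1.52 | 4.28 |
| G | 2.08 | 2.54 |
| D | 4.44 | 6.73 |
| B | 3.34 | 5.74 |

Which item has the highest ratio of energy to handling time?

Profitability E/h (J/s): E = 1.52/4.28 = 0.355, G = 2.08/2.54 = 0.819, D = 4.44/6.73 = 0.66, B = 3.34/5.74 = 0.582.
Ranked: G > D > B > E.

G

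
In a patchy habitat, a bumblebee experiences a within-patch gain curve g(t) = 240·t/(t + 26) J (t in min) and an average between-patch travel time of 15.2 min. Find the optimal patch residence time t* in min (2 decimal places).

Optimal t* satisfies g'(t*) = g(t*)/(T + t*).
g'(t) = 240·26/(t + 26)². Setting 240·26/(t+26)² = 240t/[(t+26)(15.2+t)] gives 26(15.2+t) = t(t+26), so t² = 26×15.2 = 395.2.
t* = √395.2 = 19.88 min.

19.88 min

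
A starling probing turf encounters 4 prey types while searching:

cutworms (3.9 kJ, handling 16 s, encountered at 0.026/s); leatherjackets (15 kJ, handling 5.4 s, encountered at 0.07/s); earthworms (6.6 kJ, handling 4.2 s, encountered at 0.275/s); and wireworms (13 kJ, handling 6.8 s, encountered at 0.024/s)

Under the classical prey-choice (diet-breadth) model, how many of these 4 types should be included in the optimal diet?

Profitabilities (E/h, kJ/s): leatherjackets 2.78, wireworms 1.91, earthworms 1.57, cutworms 0.244. Add prey in this order while the next type's profitability exceeds the intake rate on those already taken.
Rate on top 1: 0.762. wireworms: 1.91 > 0.762 → include.
Rate on top 2: 0.8837. earthworms: 1.57 > 0.8837 → include.
Rate on top 3: 1.178. cutworms: 0.244 < 1.178 → exclude; stop.
Optimal diet: leatherjackets, wireworms, earthworms — 3 of 4 types.

3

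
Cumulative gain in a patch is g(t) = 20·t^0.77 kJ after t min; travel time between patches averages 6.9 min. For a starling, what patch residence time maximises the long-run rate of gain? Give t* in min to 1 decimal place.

By the marginal value theorem, leave when the instantaneous gain rate g'(t) equals the habitat-wide average g(t)/(T + t).
g'(t) = 0.77·20·t^-0.23. Setting 0.77·20·t^-0.23 = 20·t^0.77/(6.9+t) gives 0.77(6.9+t) = t, so 0.23·t = 0.77×6.9.
t* = 0.77×6.9/0.23 = 23.1 min.

23.1 min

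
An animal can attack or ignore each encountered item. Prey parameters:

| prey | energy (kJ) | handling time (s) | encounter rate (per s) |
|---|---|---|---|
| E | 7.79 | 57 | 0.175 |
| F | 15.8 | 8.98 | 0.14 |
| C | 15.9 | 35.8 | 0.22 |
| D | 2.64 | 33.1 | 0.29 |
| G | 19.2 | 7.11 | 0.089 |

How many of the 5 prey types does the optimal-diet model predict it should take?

2

Rank by E/h (kJ/s): G 2.7, F 1.76, C 0.444, E 0.137, D 0.0798. Include each in turn until the next type's E/h falls below the running intake rate.
Rate on top 1: 1.047. F: 1.76 > 1.047 → include.
Rate on top 2: 1.357. C: 0.444 < 1.357 → exclude; stop.
Optimal diet: G, F — 2 of 5 types.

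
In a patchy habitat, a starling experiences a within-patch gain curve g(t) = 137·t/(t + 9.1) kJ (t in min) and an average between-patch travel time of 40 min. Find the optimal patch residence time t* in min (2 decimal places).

19.08 min

By the marginal value theorem, leave when the instantaneous gain rate g'(t) equals the habitat-wide average g(t)/(T + t).
g'(t) = 137·9.1/(t + 9.1)². Setting 137·9.1/(t+9.1)² = 137t/[(t+9.1)(40+t)] gives 9.1(40+t) = t(t+9.1), so t² = 9.1×40 = 364.
t* = √364 = 19.08 min.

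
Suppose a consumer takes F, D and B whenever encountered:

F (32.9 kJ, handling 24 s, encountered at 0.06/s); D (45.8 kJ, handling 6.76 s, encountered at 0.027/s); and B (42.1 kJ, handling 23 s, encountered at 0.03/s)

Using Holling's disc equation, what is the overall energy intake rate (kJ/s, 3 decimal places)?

1.351 kJ/s

Energy encountered per unit search time: 0.06×32.9 + 0.027×45.8 + 0.03×42.1 = 4.474 kJ/s.
Handling time per unit search time: 0.06×24 + 0.027×6.76 + 0.03×23 = 2.313.
Rate = 4.474/(1 + 2.313) = 1.351 kJ/s.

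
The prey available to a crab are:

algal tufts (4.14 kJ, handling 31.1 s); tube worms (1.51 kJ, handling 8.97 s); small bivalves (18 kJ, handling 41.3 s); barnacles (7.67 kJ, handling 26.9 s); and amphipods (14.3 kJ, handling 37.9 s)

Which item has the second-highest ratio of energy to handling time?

Profitability E/h (kJ/s): algal tufts = 4.14/31.1 = 0.133, tube worms = 1.51/8.97 = 0.168, small bivalves = 18/41.3 = 0.436, barnacles = 7.67/26.9 = 0.285, amphipods = 14.3/37.9 = 0.377.
Ranked: small bivalves > amphipods > barnacles > tube worms > algal tufts.

amphipods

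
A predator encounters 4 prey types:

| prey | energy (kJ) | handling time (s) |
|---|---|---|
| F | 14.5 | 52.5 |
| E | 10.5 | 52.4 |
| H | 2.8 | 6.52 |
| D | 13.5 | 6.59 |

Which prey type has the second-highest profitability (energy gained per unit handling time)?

H

In descending order of E/h:
D: 13.5/6.59 = 2.05 kJ/s
H: 2.8/6.52 = 0.429 kJ/s
F: 14.5/52.5 = 0.276 kJ/s
E: 10.5/52.4 = 0.2 kJ/s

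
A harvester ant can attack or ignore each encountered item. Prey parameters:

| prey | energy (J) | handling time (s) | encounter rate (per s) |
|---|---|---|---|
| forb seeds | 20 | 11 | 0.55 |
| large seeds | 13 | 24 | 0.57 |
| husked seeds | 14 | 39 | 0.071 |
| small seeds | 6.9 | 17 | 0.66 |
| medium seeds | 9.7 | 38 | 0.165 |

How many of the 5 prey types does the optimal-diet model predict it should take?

1

E/h in descending order: forb seeds 1.82, large seeds 0.542, small seeds 0.406, husked seeds 0.359, medium seeds 0.255 J/s. The optimal diet is the largest prefix of this list for which every included type satisfies E_i/h_i > R on the types above it.
Rate on top 1: 1.56. large seeds: 0.542 < 1.56 → exclude; stop.
Optimal diet: forb seeds — 1 of 5 types.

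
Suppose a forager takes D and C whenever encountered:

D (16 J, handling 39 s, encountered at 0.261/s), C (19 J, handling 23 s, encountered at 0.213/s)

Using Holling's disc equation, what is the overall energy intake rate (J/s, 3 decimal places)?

R = Σλ_iE_i / (1 + Σλ_ih_i)
Numerator: 0.261×16 + 0.213×19 = 8.223
Denominator: 1 + 0.261×39 + 0.213×23 = 16.08
R = 8.223/16.08 = 0.5114 J/s

0.511 J/s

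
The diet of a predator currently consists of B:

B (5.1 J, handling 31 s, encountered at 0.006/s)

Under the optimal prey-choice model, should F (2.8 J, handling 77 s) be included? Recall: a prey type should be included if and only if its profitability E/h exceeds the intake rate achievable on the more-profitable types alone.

On B alone, R = ΣλE/(1+Σλh) = 0.0306/1.186 = 0.0258 J/s.
Profitability of F: 2.8/77 = 0.03636 J/s.
Since 0.03636 > R, including F increases the long-run rate.

Yes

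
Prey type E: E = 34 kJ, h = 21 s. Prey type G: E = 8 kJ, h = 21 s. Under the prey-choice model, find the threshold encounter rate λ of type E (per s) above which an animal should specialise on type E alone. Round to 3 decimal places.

The zero-one rule: include type G iff E₂/h₂ > λE₁/(1+λh₁). Equality gives the switch point.
λE₁h₂ = E₂ + λE₂h₁ ⇒ λ = E₂/(E₁h₂ − E₂h₁) = 8/(714 − 168) = 0.01465 per s.

0.015 per s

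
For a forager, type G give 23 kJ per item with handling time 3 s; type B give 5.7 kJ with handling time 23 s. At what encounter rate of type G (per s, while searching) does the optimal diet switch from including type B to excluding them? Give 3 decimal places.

The zero-one rule: include type B iff E₂/h₂ > λE₁/(1+λh₁). Equality gives the switch point.
λE₁h₂ = E₂ + λE₂h₁ ⇒ λ = E₂/(E₁h₂ − E₂h₁) = 5.7/(529 − 17.1) = 0.01113 per s.

0.011 per s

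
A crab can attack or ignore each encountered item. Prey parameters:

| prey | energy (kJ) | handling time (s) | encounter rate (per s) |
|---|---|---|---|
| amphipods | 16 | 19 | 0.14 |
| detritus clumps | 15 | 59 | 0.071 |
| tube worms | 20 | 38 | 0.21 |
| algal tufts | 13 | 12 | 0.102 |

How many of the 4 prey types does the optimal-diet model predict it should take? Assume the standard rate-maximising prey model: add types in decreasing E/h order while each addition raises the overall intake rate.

Profitabilities (E/h, kJ/s): algal tufts 1.08, amphipods 0.842, tube worms 0.526, detritus clumps 0.254. Add prey in this order while the next type's profitability exceeds the intake rate on those already taken.
Rate on top 1: 0.5962. amphipods: 0.842 > 0.5962 → include.
Rate on top 2: 0.7301. tube worms: 0.526 < 0.7301 → exclude; stop.
Optimal diet: algal tufts, amphipods — 2 of 4 types.

2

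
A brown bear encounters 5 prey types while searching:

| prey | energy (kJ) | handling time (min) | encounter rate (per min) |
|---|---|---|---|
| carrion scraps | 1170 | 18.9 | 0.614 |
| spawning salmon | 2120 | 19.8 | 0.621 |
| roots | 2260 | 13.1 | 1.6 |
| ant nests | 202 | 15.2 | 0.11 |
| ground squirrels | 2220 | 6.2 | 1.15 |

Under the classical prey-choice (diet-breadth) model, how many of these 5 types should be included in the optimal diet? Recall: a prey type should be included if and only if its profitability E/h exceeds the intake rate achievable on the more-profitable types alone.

1

Profitabilities (E/h, kJ/min): ground squirrels 358, roots 173, spawning salmon 107, carrion scraps 61.9, ant nests 13.3. Add prey in this order while the next type's profitability exceeds the intake rate on those already taken.
Rate on top 1: 314. roots: 173 < 314 → exclude; stop.
Optimal diet: ground squirrels — 1 of 5 types.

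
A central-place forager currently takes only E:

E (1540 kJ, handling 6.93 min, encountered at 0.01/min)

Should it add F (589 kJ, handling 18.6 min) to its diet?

Current rate: (0.01×1540)/(1 + 0.01×6.93) = 14.4 kJ/min.
F: E/h = 589/18.6 = 31.67 kJ/min.
31.67 > 14.4, so adding F raises the average — include it.

Yes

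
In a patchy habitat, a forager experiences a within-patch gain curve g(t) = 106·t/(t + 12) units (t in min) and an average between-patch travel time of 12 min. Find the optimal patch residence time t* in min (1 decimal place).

12.0 min

By the marginal value theorem, leave when the instantaneous gain rate g'(t) equals the habitat-wide average g(t)/(T + t).
g'(t) = 106·12/(t + 12)². Setting 106·12/(t+12)² = 106t/[(t+12)(12+t)] gives 12(12+t) = t(t+12), so t² = 12×12 = 144.
t* = √144 = 12 min.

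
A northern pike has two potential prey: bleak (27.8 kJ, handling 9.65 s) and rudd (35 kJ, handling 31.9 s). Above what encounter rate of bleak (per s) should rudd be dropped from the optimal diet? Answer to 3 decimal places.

0.064 per s

The zero-one rule: include rudd iff E₂/h₂ > λE₁/(1+λh₁). Equality gives the switch point.
λE₁h₂ = E₂ + λE₂h₁ ⇒ λ = E₂/(E₁h₂ − E₂h₁) = 35/(886.8 − 337.8) = 0.06374 per s.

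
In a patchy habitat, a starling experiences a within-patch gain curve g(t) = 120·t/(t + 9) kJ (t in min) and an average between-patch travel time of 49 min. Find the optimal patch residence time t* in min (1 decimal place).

21.0 min

Optimal t* satisfies g'(t*) = g(t*)/(T + t*).
g'(t) = 120·9/(t + 9)². Setting 120·9/(t+9)² = 120t/[(t+9)(49+t)] gives 9(49+t) = t(t+9), so t² = 9×49 = 441.
t* = √441 = 21 min.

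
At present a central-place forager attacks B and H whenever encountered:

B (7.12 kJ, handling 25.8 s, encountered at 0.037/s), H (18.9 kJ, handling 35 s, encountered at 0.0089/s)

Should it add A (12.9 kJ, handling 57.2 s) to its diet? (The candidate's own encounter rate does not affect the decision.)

Current rate: (0.037×7.12 + 0.0089×18.9)/(1 + 0.037×25.8 + 0.0089×35) = 0.1905 kJ/s.
Profitability of A: 12.9/57.2 = 0.2255 kJ/s.
Since 0.2255 > R, including A increases the long-run rate.

Yes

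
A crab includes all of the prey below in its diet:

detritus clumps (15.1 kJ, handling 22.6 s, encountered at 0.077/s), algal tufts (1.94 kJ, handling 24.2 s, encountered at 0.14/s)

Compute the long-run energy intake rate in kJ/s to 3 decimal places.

R = Σλ_iE_i / (1 + Σλ_ih_i)
Numerator: 0.077×15.1 + 0.14×1.94 = 1.434
Denominator: 1 + 0.077×22.6 + 0.14×24.2 = 6.128
R = 1.434/6.128 = 0.234 kJ/s

0.234 kJ/s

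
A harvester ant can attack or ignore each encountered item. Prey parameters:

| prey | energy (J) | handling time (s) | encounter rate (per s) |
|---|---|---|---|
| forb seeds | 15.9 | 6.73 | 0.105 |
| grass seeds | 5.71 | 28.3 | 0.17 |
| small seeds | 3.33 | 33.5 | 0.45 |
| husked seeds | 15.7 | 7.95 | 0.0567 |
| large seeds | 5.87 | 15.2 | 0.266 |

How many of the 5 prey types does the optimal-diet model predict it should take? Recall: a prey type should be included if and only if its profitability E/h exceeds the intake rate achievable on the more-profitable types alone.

2

E/h in descending order: forb seeds 2.36, husked seeds 1.97, large seeds 0.386, grass seeds 0.202, small seeds 0.0994 J/s. The optimal diet is the largest prefix of this list for which every included type satisfies E_i/h_i > R on the types above it.
Rate on top 1: 0.9782. husked seeds: 1.97 > 0.9782 → include.
Rate on top 2: 1.186. large seeds: 0.386 < 1.186 → exclude; stop.
Optimal diet: forb seeds, husked seeds — 2 of 5 types.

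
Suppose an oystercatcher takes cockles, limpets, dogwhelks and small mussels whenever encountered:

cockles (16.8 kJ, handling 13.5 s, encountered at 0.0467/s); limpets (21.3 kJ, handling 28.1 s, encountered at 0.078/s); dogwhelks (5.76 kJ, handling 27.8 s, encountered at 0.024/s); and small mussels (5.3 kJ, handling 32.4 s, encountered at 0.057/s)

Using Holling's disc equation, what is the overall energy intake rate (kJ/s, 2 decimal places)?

0.46 kJ/s

Energy encountered per unit search time: 0.0467×16.8 + 0.078×21.3 + 0.024×5.76 + 0.057×5.3 = 2.886 kJ/s.
Handling time per unit search time: 0.0467×13.5 + 0.078×28.1 + 0.024×27.8 + 0.057×32.4 = 5.336.
Rate = 2.886/(1 + 5.336) = 0.4555 kJ/s.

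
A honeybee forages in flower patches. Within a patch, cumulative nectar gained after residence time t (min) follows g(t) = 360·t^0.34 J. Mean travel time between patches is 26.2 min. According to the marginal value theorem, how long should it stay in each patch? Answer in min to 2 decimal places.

13.50 min

Maximise g(t)/(T+t): set derivative to zero → g'(t)(T+t) = g(t).
g'(t) = 0.34·360·t^-0.66. Setting 0.34·360·t^-0.66 = 360·t^0.34/(26.2+t) gives 0.34(26.2+t) = t, so 0.66·t = 0.34×26.2.
t* = 0.34×26.2/0.66 = 13.5 min.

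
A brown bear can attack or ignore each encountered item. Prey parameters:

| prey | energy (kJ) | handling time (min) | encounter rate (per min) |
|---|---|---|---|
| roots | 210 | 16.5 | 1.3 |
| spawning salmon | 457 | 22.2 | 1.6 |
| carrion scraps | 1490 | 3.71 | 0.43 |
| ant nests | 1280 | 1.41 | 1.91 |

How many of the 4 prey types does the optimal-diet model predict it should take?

E/h in descending order: ant nests 908, carrion scraps 402, spawning salmon 20.6, roots 12.7 kJ/min. The optimal diet is the largest prefix of this list for which every included type satisfies E_i/h_i > R on the types above it.
Rate on top 1: 662. carrion scraps: 402 < 662 → exclude; stop.
Optimal diet: ant nests — 1 of 4 types.

1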